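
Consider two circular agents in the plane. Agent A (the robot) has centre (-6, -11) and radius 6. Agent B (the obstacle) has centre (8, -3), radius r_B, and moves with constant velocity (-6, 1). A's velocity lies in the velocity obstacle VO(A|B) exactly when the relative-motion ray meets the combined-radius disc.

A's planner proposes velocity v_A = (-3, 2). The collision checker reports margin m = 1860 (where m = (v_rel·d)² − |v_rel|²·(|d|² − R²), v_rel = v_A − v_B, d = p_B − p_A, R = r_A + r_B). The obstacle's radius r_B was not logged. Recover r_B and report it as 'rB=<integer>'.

m = 1860
d = (14, 8);  v_rel = (3, 1),  |v_rel|² = 10
v_rel×d = (3)·(8) − (1)·(14) = 10
since m = R²·10 − 10²:  R² = (100 + 1860) / 10 = 196
R = √196 = 14  ⇒  r_B = 14 − 6 = 8

rB=8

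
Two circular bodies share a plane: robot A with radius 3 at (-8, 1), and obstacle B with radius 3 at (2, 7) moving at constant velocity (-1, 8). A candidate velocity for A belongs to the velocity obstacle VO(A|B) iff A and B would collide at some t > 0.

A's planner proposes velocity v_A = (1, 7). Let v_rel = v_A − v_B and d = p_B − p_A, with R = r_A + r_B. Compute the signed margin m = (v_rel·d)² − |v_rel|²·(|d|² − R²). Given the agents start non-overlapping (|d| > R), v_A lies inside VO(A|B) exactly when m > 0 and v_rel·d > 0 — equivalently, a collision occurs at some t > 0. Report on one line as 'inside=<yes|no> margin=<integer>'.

d = (10, 6),  |d|² = 136;  R = 3+3 = 6,  c = 136−6² = 100
v_rel = (2, -1),  |v_rel|² = 5;  v_rel·d = (2)·(10) + (-1)·(6) = 14
5·t² − 28·t + 100 = 0  ⇒  m = 14² − 5·100 = -304
m = -304 < 0,  v_rel·d = 14 > 0  ⇒  outside

inside=no margin=-304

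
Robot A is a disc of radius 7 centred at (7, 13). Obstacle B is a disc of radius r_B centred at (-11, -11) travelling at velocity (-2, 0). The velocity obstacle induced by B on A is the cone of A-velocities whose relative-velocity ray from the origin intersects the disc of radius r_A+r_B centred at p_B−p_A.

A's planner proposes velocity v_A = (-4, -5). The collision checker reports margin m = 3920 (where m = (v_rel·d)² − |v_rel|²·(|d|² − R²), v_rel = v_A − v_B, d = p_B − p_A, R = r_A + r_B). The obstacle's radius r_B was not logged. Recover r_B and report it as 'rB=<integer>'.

m = 3920
d = (-18, -24);  v_rel = (-2, -5),  |v_rel|² = 29
v_rel×d = (-2)·(-24) − (-5)·(-18) = -42
since m = R²·29 − (-42)²:  R² = (1764 + 3920) / 29 = 196
R = √196 = 14  ⇒  r_B = 14 − 7 = 7

rB=7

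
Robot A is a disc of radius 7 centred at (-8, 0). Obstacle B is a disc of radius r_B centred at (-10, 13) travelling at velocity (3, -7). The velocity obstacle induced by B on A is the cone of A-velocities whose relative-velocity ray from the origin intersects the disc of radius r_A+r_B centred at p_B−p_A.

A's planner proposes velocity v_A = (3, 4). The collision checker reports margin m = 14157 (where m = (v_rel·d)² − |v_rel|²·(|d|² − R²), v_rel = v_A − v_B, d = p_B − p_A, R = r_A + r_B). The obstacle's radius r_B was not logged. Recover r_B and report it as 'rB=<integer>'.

m = 14157
d = (-2, 13);  v_rel = (0, 11),  |v_rel|² = 121
v_rel×d = (0)·(13) − (11)·(-2) = 22
since m = R²·121 − 22²:  R² = (484 + 14157) / 121 = 121
R = √121 = 11  ⇒  r_B = 11 − 7 = 4

rB=4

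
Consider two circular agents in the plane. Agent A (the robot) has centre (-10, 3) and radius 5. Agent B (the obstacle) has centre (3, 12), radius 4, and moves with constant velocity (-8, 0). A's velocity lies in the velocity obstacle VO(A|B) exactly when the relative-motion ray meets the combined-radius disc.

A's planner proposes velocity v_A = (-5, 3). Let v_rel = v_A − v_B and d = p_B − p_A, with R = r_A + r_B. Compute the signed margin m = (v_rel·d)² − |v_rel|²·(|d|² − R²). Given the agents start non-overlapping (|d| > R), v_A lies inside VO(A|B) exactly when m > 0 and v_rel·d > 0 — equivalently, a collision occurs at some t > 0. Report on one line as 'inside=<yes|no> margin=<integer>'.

d = (13, 9),  |d|² = 250;  R = 5+4 = 9,  c = 250−9² = 169
v_rel = (3, 3),  |v_rel|² = 18;  v_rel·d = (3)·(13) + (3)·(9) = 66
18·t² − 132·t + 169 = 0  ⇒  m = 66² − 18·169 = 1314
m = 1314 > 0,  v_rel·d = 66 > 0  ⇒  inside

inside=yes margin=1314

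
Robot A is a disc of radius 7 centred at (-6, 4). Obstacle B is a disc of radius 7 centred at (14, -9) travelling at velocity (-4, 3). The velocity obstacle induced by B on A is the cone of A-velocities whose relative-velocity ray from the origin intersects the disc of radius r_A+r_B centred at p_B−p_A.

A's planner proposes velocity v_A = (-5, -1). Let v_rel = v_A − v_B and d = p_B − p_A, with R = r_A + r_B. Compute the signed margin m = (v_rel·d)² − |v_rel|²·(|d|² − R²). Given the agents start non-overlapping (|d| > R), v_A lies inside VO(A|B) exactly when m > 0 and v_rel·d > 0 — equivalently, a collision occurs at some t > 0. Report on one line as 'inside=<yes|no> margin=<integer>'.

d = (20, -13),  |d|² = 569;  R = 7+7 = 14,  c = 569−14² = 373
v_rel = (-1, -4),  |v_rel|² = 17;  v_rel·d = (-1)·(20) + (-4)·(-13) = 32
17·t² − 64·t + 373 = 0  ⇒  m = 32² − 17·373 = -5317
m = -5317 < 0,  v_rel·d = 32 > 0  ⇒  outside

inside=no margin=-5317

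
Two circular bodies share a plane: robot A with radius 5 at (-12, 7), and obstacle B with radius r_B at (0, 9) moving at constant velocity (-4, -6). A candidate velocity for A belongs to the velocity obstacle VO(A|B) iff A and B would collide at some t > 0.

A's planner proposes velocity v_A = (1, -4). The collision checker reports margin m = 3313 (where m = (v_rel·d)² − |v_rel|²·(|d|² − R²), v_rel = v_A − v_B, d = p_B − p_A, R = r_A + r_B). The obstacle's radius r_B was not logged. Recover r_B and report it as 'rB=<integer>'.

m = 3313
d = (12, 2);  v_rel = (5, 2),  |v_rel|² = 29
v_rel×d = (5)·(2) − (2)·(12) = -14
since m = R²·29 − (-14)²:  R² = (196 + 3313) / 29 = 121
R = √121 = 11  ⇒  r_B = 11 − 5 = 6

rB=6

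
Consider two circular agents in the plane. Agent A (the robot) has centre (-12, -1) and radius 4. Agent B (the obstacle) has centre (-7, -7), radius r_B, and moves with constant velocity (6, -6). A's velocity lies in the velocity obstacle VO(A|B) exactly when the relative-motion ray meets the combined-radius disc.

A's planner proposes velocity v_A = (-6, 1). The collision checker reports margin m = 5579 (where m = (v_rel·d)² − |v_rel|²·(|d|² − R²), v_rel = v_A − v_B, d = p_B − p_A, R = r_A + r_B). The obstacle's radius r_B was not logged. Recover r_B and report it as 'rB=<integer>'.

m = 5579
d = (5, -6);  v_rel = (-12, 7),  |v_rel|² = 193
v_rel×d = (-12)·(-6) − (7)·(5) = 37
since m = R²·193 − 37²:  R² = (1369 + 5579) / 193 = 36
R = √36 = 6  ⇒  r_B = 6 − 4 = 2

rB=2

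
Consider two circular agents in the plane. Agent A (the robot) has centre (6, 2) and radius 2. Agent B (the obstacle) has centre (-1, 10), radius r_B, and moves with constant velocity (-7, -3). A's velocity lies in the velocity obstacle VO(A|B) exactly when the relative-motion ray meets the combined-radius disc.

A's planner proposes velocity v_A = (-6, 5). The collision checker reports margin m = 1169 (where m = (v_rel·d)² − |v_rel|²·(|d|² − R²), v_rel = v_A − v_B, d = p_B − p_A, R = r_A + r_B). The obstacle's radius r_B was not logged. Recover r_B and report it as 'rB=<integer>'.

m = 1169
d = (-7, 8);  v_rel = (1, 8),  |v_rel|² = 65
v_rel×d = (1)·(8) − (8)·(-7) = 64
since m = R²·65 − 64²:  R² = (4096 + 1169) / 65 = 81
R = √81 = 9  ⇒  r_B = 9 − 2 = 7

rB=7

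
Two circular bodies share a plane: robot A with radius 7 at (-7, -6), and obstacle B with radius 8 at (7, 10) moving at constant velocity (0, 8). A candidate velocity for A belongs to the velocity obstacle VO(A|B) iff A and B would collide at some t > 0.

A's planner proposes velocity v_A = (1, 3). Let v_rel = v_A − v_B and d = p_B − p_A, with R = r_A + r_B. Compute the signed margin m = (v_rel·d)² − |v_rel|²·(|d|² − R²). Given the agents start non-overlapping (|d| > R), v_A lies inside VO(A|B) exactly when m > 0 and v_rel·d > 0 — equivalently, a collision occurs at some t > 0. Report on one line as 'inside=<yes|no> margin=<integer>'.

d = (14, 16),  |d|² = 452;  R = 7+8 = 15,  c = 452−15² = 227
v_rel = (1, -5),  |v_rel|² = 26;  v_rel·d = (1)·(14) + (-5)·(16) = -66
26·t² + 132·t + 227 = 0  ⇒  m = (-66)² − 26·227 = -1546
m = -1546 < 0,  v_rel·d = -66 < 0  ⇒  outside

inside=no margin=-1546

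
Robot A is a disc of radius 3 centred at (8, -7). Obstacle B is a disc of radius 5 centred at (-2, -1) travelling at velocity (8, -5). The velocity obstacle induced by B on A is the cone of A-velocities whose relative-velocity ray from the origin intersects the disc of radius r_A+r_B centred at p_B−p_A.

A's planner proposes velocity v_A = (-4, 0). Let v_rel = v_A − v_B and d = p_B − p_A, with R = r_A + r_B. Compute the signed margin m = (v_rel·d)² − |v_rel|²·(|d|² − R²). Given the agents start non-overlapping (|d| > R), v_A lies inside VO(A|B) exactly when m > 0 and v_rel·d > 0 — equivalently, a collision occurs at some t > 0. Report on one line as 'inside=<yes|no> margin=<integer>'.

d = (-10, 6),  |d|² = 136;  R = 3+5 = 8,  c = 136−8² = 72
v_rel = (-12, 5),  |v_rel|² = 169;  v_rel·d = (-12)·(-10) + (5)·(6) = 150
169·t² − 300·t + 72 = 0  ⇒  m = 150² − 169·72 = 10332
m = 10332 > 0,  v_rel·d = 150 > 0  ⇒  inside

inside=yes margin=10332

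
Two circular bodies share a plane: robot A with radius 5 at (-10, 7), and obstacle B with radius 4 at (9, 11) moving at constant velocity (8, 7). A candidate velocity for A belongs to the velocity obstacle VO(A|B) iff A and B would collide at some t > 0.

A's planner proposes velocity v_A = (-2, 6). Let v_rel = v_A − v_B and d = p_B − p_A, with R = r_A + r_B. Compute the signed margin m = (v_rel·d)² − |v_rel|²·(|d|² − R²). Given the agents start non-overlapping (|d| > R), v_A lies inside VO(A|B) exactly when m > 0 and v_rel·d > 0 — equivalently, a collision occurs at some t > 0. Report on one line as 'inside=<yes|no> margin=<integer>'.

d = (19, 4),  |d|² = 377;  R = 5+4 = 9,  c = 377−9² = 296
v_rel = (-10, -1),  |v_rel|² = 101;  v_rel·d = (-10)·(19) + (-1)·(4) = -194
101·t² + 388·t + 296 = 0  ⇒  m = (-194)² − 101·296 = 7740
m = 7740 > 0,  v_rel·d = -194 < 0  ⇒  outside

inside=no margin=7740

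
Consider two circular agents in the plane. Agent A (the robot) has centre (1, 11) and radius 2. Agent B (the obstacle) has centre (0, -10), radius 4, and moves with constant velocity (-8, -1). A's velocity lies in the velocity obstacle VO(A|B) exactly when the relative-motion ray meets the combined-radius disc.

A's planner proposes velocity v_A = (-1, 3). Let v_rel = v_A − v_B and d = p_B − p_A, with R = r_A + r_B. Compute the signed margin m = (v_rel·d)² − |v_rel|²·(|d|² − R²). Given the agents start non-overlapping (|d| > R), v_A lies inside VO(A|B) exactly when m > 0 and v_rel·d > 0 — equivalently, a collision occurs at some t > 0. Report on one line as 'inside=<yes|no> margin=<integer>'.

d = (-1, -21),  |d|² = 442;  R = 2+4 = 6,  c = 442−6² = 406
v_rel = (7, 4),  |v_rel|² = 65;  v_rel·d = (7)·(-1) + (4)·(-21) = -91
65·t² + 182·t + 406 = 0  ⇒  m = (-91)² − 65·406 = -18109
m = -18109 < 0,  v_rel·d = -91 < 0  ⇒  outside

inside=no margin=-18109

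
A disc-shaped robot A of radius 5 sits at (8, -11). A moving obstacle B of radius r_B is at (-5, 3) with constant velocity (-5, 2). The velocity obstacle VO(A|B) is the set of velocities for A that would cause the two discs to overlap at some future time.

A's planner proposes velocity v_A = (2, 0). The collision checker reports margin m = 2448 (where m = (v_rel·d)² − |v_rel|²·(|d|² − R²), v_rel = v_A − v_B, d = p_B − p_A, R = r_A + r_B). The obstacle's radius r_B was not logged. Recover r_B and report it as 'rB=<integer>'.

m = 2448
d = (-13, 14);  v_rel = (7, -2),  |v_rel|² = 53
v_rel×d = (7)·(14) − (-2)·(-13) = 72
since m = R²·53 − 72²:  R² = (5184 + 2448) / 53 = 144
R = √144 = 12  ⇒  r_B = 12 − 5 = 7

rB=7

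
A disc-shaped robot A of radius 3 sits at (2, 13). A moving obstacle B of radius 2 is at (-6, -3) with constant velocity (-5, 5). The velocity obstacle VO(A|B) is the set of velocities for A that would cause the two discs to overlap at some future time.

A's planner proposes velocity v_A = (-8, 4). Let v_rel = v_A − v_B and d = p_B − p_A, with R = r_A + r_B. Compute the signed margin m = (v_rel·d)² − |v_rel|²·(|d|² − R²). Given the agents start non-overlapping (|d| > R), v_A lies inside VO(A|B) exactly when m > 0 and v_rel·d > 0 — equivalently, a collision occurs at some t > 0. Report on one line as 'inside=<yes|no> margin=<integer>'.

d = (-8, -16),  |d|² = 320;  R = 3+2 = 5,  c = 320−5² = 295
v_rel = (-3, -1),  |v_rel|² = 10;  v_rel·d = (-3)·(-8) + (-1)·(-16) = 40
10·t² − 80·t + 295 = 0  ⇒  m = 40² − 10·295 = -1350
m = -1350 < 0,  v_rel·d = 40 > 0  ⇒  outside

inside=no margin=-1350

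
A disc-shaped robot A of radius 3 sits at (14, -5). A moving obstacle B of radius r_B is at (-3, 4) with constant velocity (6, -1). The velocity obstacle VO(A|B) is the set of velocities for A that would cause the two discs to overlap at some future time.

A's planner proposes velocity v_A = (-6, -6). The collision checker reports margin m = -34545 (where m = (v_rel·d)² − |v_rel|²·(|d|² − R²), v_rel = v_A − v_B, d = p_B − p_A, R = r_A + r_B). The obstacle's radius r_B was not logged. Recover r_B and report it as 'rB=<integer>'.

m = -34545
d = (-17, 9);  v_rel = (-12, -5),  |v_rel|² = 169
v_rel×d = (-12)·(9) − (-5)·(-17) = -193
since m = R²·169 − (-193)²:  R² = (37249 + -34545) / 169 = 16
R = √16 = 4  ⇒  r_B = 4 − 3 = 1

rB=1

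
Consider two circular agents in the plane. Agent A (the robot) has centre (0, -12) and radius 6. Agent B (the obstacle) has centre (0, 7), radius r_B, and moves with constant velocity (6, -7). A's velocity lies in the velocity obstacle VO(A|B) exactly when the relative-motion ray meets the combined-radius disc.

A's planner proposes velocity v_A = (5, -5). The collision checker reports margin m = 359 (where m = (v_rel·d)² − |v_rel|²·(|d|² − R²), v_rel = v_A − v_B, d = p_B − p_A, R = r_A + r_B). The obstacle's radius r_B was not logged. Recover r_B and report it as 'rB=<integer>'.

m = 359
d = (0, 19);  v_rel = (-1, 2),  |v_rel|² = 5
v_rel×d = (-1)·(19) − (2)·(0) = -19
since m = R²·5 − (-19)²:  R² = (361 + 359) / 5 = 144
R = √144 = 12  ⇒  r_B = 12 − 6 = 6

rB=6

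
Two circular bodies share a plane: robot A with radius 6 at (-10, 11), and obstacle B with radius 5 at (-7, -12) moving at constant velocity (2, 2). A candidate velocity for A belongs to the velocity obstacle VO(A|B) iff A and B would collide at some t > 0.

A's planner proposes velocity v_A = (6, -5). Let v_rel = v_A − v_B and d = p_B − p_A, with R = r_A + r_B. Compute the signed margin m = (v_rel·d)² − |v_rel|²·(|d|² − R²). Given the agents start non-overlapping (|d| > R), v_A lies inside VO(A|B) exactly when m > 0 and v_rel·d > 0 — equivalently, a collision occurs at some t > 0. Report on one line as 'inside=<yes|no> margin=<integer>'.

d = (3, -23),  |d|² = 538;  R = 6+5 = 11,  c = 538−11² = 417
v_rel = (4, -7),  |v_rel|² = 65;  v_rel·d = (4)·(3) + (-7)·(-23) = 173
65·t² − 346·t + 417 = 0  ⇒  m = 173² − 65·417 = 2824
m = 2824 > 0,  v_rel·d = 173 > 0  ⇒  inside

inside=yes margin=2824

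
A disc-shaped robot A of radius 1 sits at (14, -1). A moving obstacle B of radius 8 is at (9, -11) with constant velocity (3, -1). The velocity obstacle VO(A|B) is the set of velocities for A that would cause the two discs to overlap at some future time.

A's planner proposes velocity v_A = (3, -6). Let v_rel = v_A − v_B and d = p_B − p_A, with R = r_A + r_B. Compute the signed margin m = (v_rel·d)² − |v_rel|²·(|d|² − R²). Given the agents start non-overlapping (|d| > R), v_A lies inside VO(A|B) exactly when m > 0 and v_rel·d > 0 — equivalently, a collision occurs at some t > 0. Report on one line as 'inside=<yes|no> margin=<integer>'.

d = (-5, -10),  |d|² = 125;  R = 1+8 = 9,  c = 125−9² = 44
v_rel = (0, -5),  |v_rel|² = 25;  v_rel·d = (0)·(-5) + (-5)·(-10) = 50
25·t² − 100·t + 44 = 0  ⇒  m = 50² − 25·44 = 1400
m = 1400 > 0,  v_rel·d = 50 > 0  ⇒  inside

inside=yes margin=1400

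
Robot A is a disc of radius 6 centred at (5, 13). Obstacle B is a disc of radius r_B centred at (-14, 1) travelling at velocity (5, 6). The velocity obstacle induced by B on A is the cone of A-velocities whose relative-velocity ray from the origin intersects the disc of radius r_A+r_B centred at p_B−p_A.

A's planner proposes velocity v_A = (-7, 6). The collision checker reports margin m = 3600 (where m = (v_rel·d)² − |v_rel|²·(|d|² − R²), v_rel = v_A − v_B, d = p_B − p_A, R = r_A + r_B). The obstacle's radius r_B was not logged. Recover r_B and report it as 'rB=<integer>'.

m = 3600
d = (-19, -12);  v_rel = (-12, 0),  |v_rel|² = 144
v_rel×d = (-12)·(-12) − (0)·(-19) = 144
since m = R²·144 − 144²:  R² = (20736 + 3600) / 144 = 169
R = √169 = 13  ⇒  r_B = 13 − 6 = 7

rB=7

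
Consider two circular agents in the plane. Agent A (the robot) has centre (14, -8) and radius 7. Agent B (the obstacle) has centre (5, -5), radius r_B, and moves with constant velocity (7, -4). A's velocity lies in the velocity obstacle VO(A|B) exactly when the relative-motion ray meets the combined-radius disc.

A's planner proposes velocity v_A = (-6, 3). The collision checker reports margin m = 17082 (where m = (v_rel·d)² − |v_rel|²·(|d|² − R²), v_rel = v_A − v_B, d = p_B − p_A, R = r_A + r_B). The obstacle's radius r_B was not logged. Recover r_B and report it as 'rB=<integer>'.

m = 17082
d = (-9, 3);  v_rel = (-13, 7),  |v_rel|² = 218
v_rel×d = (-13)·(3) − (7)·(-9) = 24
since m = R²·218 − 24²:  R² = (576 + 17082) / 218 = 81
R = √81 = 9  ⇒  r_B = 9 − 7 = 2

rB=2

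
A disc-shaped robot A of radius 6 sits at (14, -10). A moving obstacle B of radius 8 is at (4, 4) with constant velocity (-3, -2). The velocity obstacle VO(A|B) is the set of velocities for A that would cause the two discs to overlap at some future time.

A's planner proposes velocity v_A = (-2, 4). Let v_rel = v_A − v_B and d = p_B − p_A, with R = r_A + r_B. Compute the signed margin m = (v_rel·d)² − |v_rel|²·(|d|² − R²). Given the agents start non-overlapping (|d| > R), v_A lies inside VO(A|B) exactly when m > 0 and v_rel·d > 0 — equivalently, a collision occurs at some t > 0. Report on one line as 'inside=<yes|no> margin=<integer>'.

d = (-10, 14),  |d|² = 296;  R = 6+8 = 14,  c = 296−14² = 100
v_rel = (1, 6),  |v_rel|² = 37;  v_rel·d = (1)·(-10) + (6)·(14) = 74
37·t² − 148·t + 100 = 0  ⇒  m = 74² − 37·100 = 1776
m = 1776 > 0,  v_rel·d = 74 > 0  ⇒  inside

inside=yes margin=1776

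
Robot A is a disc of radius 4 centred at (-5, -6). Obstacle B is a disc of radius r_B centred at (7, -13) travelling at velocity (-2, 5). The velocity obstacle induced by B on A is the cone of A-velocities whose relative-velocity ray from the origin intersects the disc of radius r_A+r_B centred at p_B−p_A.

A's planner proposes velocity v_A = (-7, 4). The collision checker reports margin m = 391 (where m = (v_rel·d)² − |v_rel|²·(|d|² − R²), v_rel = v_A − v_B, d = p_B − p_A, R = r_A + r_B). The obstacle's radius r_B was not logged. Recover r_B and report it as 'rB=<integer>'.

m = 391
d = (12, -7);  v_rel = (-5, -1),  |v_rel|² = 26
v_rel×d = (-5)·(-7) − (-1)·(12) = 47
since m = R²·26 − 47²:  R² = (2209 + 391) / 26 = 100
R = √100 = 10  ⇒  r_B = 10 − 4 = 6

rB=6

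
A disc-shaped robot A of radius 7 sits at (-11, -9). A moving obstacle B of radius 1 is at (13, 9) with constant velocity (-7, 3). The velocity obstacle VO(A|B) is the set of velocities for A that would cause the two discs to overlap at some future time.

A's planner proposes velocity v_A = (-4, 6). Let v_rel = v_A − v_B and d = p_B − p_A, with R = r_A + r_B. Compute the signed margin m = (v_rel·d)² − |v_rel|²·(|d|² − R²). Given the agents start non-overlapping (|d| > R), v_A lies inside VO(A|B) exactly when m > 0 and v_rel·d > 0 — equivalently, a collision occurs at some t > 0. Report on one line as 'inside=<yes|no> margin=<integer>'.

d = (24, 18),  |d|² = 900;  R = 7+1 = 8,  c = 900−8² = 836
v_rel = (3, 3),  |v_rel|² = 18;  v_rel·d = (3)·(24) + (3)·(18) = 126
18·t² − 252·t + 836 = 0  ⇒  m = 126² − 18·836 = 828
m = 828 > 0,  v_rel·d = 126 > 0  ⇒  inside

inside=yes margin=828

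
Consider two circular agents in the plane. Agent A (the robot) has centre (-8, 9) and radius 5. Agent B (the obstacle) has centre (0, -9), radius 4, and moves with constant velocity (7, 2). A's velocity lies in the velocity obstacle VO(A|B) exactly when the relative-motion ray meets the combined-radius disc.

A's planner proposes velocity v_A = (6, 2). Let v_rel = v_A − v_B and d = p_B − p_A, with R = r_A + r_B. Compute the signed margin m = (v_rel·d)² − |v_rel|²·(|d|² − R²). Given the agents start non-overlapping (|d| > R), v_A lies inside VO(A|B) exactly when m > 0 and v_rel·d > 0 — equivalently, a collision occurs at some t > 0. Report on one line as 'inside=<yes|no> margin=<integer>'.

d = (8, -18),  |d|² = 388;  R = 5+4 = 9,  c = 388−9² = 307
v_rel = (-1, 0),  |v_rel|² = 1;  v_rel·d = (-1)·(8) + (0)·(-18) = -8
1·t² + 16·t + 307 = 0  ⇒  m = (-8)² − 1·307 = -243
m = -243 < 0,  v_rel·d = -8 < 0  ⇒  outside

inside=no margin=-243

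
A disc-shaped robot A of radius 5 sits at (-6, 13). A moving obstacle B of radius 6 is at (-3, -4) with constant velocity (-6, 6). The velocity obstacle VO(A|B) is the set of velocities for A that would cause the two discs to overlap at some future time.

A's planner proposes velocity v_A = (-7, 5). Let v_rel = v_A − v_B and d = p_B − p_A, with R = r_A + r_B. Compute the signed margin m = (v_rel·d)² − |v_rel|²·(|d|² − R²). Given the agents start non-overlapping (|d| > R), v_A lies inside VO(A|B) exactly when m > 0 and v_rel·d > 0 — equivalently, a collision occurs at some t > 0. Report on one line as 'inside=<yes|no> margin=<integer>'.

d = (3, -17),  |d|² = 298;  R = 5+6 = 11,  c = 298−11² = 177
v_rel = (-1, -1),  |v_rel|² = 2;  v_rel·d = (-1)·(3) + (-1)·(-17) = 14
2·t² − 28·t + 177 = 0  ⇒  m = 14² − 2·177 = -158
m = -158 < 0,  v_rel·d = 14 > 0  ⇒  outside

inside=no margin=-158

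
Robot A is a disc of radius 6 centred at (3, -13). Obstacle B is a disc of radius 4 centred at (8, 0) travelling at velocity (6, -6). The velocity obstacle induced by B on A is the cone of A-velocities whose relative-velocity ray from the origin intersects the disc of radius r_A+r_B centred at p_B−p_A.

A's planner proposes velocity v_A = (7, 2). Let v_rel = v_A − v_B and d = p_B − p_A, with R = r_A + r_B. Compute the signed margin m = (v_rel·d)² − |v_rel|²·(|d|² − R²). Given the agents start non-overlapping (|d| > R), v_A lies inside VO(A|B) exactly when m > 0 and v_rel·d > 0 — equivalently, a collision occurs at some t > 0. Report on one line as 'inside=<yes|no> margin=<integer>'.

d = (5, 13),  |d|² = 194;  R = 6+4 = 10,  c = 194−10² = 94
v_rel = (1, 8),  |v_rel|² = 65;  v_rel·d = (1)·(5) + (8)·(13) = 109
65·t² − 218·t + 94 = 0  ⇒  m = 109² − 65·94 = 5771
m = 5771 > 0,  v_rel·d = 109 > 0  ⇒  inside

inside=yes margin=5771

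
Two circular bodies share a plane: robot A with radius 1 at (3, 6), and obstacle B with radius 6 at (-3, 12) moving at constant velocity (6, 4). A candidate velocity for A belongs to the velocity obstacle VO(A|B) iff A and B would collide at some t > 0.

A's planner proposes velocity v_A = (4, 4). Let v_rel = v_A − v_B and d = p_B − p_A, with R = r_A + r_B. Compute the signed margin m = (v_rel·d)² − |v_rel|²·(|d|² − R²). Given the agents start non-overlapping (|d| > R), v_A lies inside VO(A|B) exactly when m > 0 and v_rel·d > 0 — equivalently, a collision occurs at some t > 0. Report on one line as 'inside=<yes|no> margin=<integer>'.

d = (-6, 6),  |d|² = 72;  R = 1+6 = 7,  c = 72−7² = 23
v_rel = (-2, 0),  |v_rel|² = 4;  v_rel·d = (-2)·(-6) + (0)·(6) = 12
4·t² − 24·t + 23 = 0  ⇒  m = 12² − 4·23 = 52
m = 52 > 0,  v_rel·d = 12 > 0  ⇒  inside

inside=yes margin=52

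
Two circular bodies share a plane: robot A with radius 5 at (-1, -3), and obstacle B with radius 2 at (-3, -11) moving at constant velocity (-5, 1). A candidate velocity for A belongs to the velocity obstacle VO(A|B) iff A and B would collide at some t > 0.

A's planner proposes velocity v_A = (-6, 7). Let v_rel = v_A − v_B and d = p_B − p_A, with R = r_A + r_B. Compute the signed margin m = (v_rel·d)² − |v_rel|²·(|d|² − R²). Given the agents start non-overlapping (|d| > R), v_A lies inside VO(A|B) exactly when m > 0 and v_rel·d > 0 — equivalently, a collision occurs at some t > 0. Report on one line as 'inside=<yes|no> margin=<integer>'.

d = (-2, -8),  |d|² = 68;  R = 5+2 = 7,  c = 68−7² = 19
v_rel = (-1, 6),  |v_rel|² = 37;  v_rel·d = (-1)·(-2) + (6)·(-8) = -46
37·t² + 92·t + 19 = 0  ⇒  m = (-46)² − 37·19 = 1413
m = 1413 > 0,  v_rel·d = -46 < 0  ⇒  outside

inside=no margin=1413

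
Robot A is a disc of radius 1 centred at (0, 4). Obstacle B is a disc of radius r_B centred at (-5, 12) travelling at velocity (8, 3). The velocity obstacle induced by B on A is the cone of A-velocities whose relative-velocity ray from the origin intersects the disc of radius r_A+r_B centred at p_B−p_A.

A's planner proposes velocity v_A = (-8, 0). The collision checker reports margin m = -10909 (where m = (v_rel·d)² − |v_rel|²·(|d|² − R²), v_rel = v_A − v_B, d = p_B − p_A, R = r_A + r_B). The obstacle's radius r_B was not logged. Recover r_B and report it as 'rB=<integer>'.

m = -10909
d = (-5, 8);  v_rel = (-16, -3),  |v_rel|² = 265
v_rel×d = (-16)·(8) − (-3)·(-5) = -143
since m = R²·265 − (-143)²:  R² = (20449 + -10909) / 265 = 36
R = √36 = 6  ⇒  r_B = 6 − 1 = 5

rB=5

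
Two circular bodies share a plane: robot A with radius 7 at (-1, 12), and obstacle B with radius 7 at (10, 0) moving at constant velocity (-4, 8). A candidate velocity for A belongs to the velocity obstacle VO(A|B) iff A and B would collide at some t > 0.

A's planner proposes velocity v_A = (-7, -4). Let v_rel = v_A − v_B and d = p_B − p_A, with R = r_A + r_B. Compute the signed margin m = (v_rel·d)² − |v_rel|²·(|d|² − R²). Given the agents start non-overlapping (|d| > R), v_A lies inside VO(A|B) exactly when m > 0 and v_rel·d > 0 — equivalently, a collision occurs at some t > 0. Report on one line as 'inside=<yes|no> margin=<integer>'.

d = (11, -12),  |d|² = 265;  R = 7+7 = 14,  c = 265−14² = 69
v_rel = (-3, -12),  |v_rel|² = 153;  v_rel·d = (-3)·(11) + (-12)·(-12) = 111
153·t² − 222·t + 69 = 0  ⇒  m = 111² − 153·69 = 1764
m = 1764 > 0,  v_rel·d = 111 > 0  ⇒  inside

inside=yes margin=1764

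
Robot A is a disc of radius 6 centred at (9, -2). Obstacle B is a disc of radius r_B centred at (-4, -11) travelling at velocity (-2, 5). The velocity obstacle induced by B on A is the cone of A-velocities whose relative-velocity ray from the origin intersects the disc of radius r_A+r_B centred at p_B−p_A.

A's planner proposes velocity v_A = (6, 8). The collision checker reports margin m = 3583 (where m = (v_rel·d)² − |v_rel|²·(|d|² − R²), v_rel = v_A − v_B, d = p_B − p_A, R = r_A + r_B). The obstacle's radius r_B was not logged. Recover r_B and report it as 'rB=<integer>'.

m = 3583
d = (-13, -9);  v_rel = (8, 3),  |v_rel|² = 73
v_rel×d = (8)·(-9) − (3)·(-13) = -33
since m = R²·73 − (-33)²:  R² = (1089 + 3583) / 73 = 64
R = √64 = 8  ⇒  r_B = 8 − 6 = 2

rB=2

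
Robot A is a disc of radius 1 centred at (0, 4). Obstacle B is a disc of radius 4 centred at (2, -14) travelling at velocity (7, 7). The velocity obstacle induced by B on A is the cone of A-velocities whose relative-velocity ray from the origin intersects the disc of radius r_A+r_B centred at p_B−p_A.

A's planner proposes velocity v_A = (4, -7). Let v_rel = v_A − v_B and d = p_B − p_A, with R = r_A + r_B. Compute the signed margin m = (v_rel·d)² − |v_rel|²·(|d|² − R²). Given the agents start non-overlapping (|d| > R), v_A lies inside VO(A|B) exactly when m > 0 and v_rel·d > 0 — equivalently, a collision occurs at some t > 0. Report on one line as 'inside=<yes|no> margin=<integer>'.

d = (2, -18),  |d|² = 328;  R = 1+4 = 5,  c = 328−5² = 303
v_rel = (-3, -14),  |v_rel|² = 205;  v_rel·d = (-3)·(2) + (-14)·(-18) = 246
205·t² − 492·t + 303 = 0  ⇒  m = 246² − 205·303 = -1599
m = -1599 < 0,  v_rel·d = 246 > 0  ⇒  outside

inside=no margin=-1599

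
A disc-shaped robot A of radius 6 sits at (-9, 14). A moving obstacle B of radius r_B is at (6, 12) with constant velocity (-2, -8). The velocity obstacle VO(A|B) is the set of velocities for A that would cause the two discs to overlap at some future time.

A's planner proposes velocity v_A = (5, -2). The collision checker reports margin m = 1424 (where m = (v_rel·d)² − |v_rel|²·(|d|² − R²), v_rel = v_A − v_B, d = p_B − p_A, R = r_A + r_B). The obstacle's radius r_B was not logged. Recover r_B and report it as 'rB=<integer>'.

m = 1424
d = (15, -2);  v_rel = (7, 6),  |v_rel|² = 85
v_rel×d = (7)·(-2) − (6)·(15) = -104
since m = R²·85 − (-104)²:  R² = (10816 + 1424) / 85 = 144
R = √144 = 12  ⇒  r_B = 12 − 6 = 6

rB=6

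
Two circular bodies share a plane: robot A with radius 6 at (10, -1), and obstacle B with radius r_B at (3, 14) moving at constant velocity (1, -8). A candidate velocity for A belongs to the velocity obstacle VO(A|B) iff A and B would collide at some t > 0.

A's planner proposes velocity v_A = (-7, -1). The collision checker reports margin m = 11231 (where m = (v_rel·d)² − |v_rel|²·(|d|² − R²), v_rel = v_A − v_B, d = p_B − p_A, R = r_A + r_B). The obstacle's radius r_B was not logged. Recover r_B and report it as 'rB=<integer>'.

m = 11231
d = (-7, 15);  v_rel = (-8, 7),  |v_rel|² = 113
v_rel×d = (-8)·(15) − (7)·(-7) = -71
since m = R²·113 − (-71)²:  R² = (5041 + 11231) / 113 = 144
R = √144 = 12  ⇒  r_B = 12 − 6 = 6

rB=6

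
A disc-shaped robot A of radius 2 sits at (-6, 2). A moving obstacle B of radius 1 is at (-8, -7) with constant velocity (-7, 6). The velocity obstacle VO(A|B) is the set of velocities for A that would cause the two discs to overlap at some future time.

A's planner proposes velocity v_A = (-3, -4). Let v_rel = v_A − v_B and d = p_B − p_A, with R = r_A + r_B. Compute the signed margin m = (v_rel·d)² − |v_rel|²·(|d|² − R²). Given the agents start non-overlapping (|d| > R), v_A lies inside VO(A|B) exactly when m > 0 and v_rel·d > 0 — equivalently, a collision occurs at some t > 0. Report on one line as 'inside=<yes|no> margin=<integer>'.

d = (-2, -9),  |d|² = 85;  R = 2+1 = 3,  c = 85−3² = 76
v_rel = (4, -10),  |v_rel|² = 116;  v_rel·d = (4)·(-2) + (-10)·(-9) = 82
116·t² − 164·t + 76 = 0  ⇒  m = 82² − 116·76 = -2092
m = -2092 < 0,  v_rel·d = 82 > 0  ⇒  outside

inside=no margin=-2092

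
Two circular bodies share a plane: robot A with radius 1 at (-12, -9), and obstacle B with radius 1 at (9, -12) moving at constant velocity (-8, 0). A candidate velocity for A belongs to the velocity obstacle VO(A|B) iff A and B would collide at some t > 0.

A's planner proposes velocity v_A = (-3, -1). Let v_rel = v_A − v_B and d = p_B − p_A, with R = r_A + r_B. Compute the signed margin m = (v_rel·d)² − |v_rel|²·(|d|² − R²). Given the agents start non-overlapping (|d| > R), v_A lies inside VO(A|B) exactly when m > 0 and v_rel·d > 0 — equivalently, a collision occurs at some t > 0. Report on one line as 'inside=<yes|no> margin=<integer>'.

d = (21, -3),  |d|² = 450;  R = 1+1 = 2,  c = 450−2² = 446
v_rel = (5, -1),  |v_rel|² = 26;  v_rel·d = (5)·(21) + (-1)·(-3) = 108
26·t² − 216·t + 446 = 0  ⇒  m = 108² − 26·446 = 68
m = 68 > 0,  v_rel·d = 108 > 0  ⇒  inside

inside=yes margin=68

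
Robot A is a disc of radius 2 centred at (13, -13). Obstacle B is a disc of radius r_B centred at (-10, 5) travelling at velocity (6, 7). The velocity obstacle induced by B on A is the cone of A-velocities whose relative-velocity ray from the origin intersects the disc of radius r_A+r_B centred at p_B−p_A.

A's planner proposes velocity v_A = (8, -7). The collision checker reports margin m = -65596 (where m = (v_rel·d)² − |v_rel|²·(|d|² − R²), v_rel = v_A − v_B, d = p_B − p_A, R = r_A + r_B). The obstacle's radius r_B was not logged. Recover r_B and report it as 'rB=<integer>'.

m = -65596
d = (-23, 18);  v_rel = (2, -14),  |v_rel|² = 200
v_rel×d = (2)·(18) − (-14)·(-23) = -286
since m = R²·200 − (-286)²:  R² = (81796 + -65596) / 200 = 81
R = √81 = 9  ⇒  r_B = 9 − 2 = 7

rB=7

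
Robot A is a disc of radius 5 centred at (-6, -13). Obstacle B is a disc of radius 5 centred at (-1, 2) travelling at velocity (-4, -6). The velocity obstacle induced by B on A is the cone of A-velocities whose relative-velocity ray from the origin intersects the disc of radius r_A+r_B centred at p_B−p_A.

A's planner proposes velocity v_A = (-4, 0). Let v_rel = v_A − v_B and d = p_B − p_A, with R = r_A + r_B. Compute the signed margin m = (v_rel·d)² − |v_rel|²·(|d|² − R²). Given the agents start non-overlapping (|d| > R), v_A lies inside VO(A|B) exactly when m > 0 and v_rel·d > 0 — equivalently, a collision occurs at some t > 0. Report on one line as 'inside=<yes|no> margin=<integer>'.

d = (5, 15),  |d|² = 250;  R = 5+5 = 10,  c = 250−10² = 150
v_rel = (0, 6),  |v_rel|² = 36;  v_rel·d = (0)·(5) + (6)·(15) = 90
36·t² − 180·t + 150 = 0  ⇒  m = 90² − 36·150 = 2700
m = 2700 > 0,  v_rel·d = 90 > 0  ⇒  inside

inside=yes margin=2700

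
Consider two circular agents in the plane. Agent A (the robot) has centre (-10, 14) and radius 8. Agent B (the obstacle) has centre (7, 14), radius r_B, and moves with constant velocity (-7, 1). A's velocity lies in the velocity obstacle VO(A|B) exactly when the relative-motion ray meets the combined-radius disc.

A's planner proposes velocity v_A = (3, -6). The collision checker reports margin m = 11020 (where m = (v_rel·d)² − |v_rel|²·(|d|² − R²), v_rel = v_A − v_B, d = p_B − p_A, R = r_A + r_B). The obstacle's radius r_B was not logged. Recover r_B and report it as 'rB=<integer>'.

m = 11020
d = (17, 0);  v_rel = (10, -7),  |v_rel|² = 149
v_rel×d = (10)·(0) − (-7)·(17) = 119
since m = R²·149 − 119²:  R² = (14161 + 11020) / 149 = 169
R = √169 = 13  ⇒  r_B = 13 − 8 = 5

rB=5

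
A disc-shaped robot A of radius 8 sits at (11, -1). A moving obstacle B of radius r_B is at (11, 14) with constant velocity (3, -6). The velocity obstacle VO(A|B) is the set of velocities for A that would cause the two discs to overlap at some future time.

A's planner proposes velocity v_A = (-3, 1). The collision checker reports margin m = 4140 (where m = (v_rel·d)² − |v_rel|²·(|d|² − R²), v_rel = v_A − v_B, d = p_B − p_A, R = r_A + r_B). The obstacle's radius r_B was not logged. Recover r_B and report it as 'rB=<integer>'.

m = 4140
d = (0, 15);  v_rel = (-6, 7),  |v_rel|² = 85
v_rel×d = (-6)·(15) − (7)·(0) = -90
since m = R²·85 − (-90)²:  R² = (8100 + 4140) / 85 = 144
R = √144 = 12  ⇒  r_B = 12 − 8 = 4

rB=4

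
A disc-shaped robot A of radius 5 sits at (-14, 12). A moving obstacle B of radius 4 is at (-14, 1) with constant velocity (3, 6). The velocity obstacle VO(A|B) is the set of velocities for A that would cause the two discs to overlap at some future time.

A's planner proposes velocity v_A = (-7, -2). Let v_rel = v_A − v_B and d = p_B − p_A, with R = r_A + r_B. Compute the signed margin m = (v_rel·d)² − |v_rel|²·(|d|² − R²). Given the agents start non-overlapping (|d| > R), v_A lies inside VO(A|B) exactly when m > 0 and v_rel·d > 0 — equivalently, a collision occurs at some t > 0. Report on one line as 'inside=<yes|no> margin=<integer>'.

d = (0, -11),  |d|² = 121;  R = 5+4 = 9,  c = 121−9² = 40
v_rel = (-10, -8),  |v_rel|² = 164;  v_rel·d = (-10)·(0) + (-8)·(-11) = 88
164·t² − 176·t + 40 = 0  ⇒  m = 88² − 164·40 = 1184
m = 1184 > 0,  v_rel·d = 88 > 0  ⇒  inside

inside=yes margin=1184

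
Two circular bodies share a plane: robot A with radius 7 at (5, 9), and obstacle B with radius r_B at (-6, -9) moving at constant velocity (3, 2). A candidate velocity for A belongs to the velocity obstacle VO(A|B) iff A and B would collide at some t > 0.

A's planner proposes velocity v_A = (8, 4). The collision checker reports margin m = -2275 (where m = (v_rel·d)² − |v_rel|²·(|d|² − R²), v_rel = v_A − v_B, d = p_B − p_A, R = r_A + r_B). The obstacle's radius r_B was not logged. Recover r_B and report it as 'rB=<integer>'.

m = -2275
d = (-11, -18);  v_rel = (5, 2),  |v_rel|² = 29
v_rel×d = (5)·(-18) − (2)·(-11) = -68
since m = R²·29 − (-68)²:  R² = (4624 + -2275) / 29 = 81
R = √81 = 9  ⇒  r_B = 9 − 7 = 2

rB=2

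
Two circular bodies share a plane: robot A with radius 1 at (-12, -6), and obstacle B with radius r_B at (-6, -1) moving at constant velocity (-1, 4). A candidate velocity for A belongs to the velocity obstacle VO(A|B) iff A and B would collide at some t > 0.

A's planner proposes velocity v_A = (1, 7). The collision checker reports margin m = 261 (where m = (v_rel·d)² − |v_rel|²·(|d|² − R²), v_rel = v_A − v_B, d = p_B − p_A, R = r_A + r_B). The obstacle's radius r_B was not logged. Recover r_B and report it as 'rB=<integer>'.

m = 261
d = (6, 5);  v_rel = (2, 3),  |v_rel|² = 13
v_rel×d = (2)·(5) − (3)·(6) = -8
since m = R²·13 − (-8)²:  R² = (64 + 261) / 13 = 25
R = √25 = 5  ⇒  r_B = 5 − 1 = 4

rB=4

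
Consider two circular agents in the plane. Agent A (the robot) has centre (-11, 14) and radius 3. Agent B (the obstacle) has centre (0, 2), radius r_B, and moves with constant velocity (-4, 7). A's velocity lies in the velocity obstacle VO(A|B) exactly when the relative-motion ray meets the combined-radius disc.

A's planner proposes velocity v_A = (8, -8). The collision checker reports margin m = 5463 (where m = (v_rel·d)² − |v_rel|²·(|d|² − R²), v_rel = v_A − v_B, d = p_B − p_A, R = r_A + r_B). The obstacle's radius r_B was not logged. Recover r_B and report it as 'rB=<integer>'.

m = 5463
d = (11, -12);  v_rel = (12, -15),  |v_rel|² = 369
v_rel×d = (12)·(-12) − (-15)·(11) = 21
since m = R²·369 − 21²:  R² = (441 + 5463) / 369 = 16
R = √16 = 4  ⇒  r_B = 4 − 3 = 1

rB=1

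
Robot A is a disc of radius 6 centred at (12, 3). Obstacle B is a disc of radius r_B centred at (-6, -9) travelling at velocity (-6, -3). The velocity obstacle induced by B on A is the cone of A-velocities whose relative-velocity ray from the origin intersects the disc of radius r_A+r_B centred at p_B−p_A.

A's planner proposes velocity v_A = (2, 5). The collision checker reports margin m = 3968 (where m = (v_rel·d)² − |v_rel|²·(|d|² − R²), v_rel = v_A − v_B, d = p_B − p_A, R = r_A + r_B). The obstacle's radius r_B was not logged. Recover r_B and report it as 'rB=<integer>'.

m = 3968
d = (-18, -12);  v_rel = (8, 8),  |v_rel|² = 128
v_rel×d = (8)·(-12) − (8)·(-18) = 48
since m = R²·128 − 48²:  R² = (2304 + 3968) / 128 = 49
R = √49 = 7  ⇒  r_B = 7 − 6 = 1

rB=1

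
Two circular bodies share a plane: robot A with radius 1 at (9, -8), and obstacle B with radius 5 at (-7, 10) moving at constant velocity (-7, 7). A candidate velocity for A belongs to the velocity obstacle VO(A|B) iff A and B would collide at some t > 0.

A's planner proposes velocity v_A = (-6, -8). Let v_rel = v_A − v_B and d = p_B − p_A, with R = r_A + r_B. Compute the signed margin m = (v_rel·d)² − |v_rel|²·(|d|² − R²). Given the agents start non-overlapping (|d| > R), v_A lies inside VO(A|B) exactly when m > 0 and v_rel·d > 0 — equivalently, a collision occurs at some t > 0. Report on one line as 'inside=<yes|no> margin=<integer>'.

d = (-16, 18),  |d|² = 580;  R = 1+5 = 6,  c = 580−6² = 544
v_rel = (1, -15),  |v_rel|² = 226;  v_rel·d = (1)·(-16) + (-15)·(18) = -286
226·t² + 572·t + 544 = 0  ⇒  m = (-286)² − 226·544 = -41148
m = -41148 < 0,  v_rel·d = -286 < 0  ⇒  outside

inside=no margin=-41148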